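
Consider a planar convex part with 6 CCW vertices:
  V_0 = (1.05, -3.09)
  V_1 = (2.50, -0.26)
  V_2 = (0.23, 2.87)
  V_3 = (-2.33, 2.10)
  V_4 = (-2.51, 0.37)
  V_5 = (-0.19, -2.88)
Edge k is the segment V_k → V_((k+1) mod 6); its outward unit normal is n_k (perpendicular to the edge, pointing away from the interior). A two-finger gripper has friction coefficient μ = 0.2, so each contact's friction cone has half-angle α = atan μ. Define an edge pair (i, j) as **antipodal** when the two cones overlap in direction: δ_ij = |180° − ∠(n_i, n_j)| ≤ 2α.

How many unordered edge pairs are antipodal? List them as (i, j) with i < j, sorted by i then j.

α = atan 0.2 = 11.31°;  2α = 22.62°
n_0 = (+0.8900, -0.4560)
n_1 = (+0.8095, +0.5871)
n_2 = (-0.2880, +0.9576)
n_3 = (-0.9946, +0.1035)
n_4 = (-0.8139, -0.5810)
n_5 = (-0.1670, -0.9860)
  (0,1): δ = 116.92°  ·
  (0,2): δ = 46.13°  ·
  (0,3): δ = 21.19°  ✓
  (0,4): δ = 62.65°  ·
  (0,5): δ = 107.52°  ·
  (1,2): δ = 109.21°  ·
  (1,3): δ = 41.89°  ·
  (1,4): δ = 0.43°  ✓
  (1,5): δ = 44.44°  ·
  (2,3): δ = 112.68°  ·
  (2,4): δ = 71.22°  ·
  (2,5): δ = 26.35°  ·
  (3,4): δ = 138.54°  ·
  (3,5): δ = 93.67°  ·
  (4,5): δ = 135.13°  ·
antipodal pairs: 2

count = 2; pairs: (0,3), (1,4)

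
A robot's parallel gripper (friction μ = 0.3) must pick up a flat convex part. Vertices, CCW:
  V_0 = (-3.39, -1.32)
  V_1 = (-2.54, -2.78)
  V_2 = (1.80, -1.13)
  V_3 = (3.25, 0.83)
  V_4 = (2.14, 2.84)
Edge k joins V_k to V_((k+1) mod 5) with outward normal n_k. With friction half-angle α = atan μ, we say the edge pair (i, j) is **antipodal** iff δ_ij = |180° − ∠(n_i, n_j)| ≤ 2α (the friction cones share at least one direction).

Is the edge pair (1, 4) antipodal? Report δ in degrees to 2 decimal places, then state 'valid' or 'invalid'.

α = atan 0.3 = 16.70°;  2α = 33.40°
edge 1: e_1 = (+4.34, +1.65);  n_1 = (+0.3554, -0.9347)
edge 4: e_4 = (-5.53, -4.16);  n_4 = (-0.6012, +0.7991)
∠(n_1, n_4) = 163.86°
δ = |180° − 163.86°| = 16.14°
16.14° ≤ 2α = 33.40°  →  valid

δ = 16.14°, valid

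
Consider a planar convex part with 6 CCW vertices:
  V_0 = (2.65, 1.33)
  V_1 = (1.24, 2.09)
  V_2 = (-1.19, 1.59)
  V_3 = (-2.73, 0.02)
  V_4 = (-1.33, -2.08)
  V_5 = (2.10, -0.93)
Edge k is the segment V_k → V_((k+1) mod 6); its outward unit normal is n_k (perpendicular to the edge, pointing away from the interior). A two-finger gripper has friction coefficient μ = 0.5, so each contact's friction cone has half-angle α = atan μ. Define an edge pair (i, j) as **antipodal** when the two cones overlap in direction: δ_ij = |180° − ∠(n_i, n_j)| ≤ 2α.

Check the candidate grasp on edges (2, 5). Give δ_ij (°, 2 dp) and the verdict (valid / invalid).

α = atan 0.5 = 26.57°;  2α = 53.13°
edge 2: e_2 = (-1.54, -1.57);  n_2 = (-0.7139, +0.7003)
edge 5: e_5 = (+0.55, +2.26);  n_5 = (+0.9716, -0.2365)
∠(n_2, n_5) = 149.23°
δ = |180° − 149.23°| = 30.77°
30.77° ≤ 2α = 53.13°  →  valid

δ = 30.77°, valid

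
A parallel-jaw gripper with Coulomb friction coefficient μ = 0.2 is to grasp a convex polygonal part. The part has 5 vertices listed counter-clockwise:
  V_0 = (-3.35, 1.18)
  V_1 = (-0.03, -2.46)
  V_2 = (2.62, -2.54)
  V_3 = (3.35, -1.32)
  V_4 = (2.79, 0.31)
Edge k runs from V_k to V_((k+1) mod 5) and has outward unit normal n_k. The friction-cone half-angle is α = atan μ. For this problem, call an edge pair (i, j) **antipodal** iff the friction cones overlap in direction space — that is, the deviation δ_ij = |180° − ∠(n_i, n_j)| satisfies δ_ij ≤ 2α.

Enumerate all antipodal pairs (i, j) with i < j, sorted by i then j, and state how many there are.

α = atan 0.2 = 11.31°;  2α = 22.62°
n_0 = (-0.7388, -0.6739)
n_1 = (-0.0302, -0.9995)
n_2 = (+0.8581, -0.5135)
n_3 = (+0.9457, +0.3249)
n_4 = (+0.1403, +0.9901)
  (0,1): δ = 134.10°  ·
  (0,2): δ = 73.26°  ·
  (0,3): δ = 23.41°  ·
  (0,4): δ = 39.57°  ·
  (1,2): δ = 119.17°  ·
  (1,3): δ = 69.31°  ·
  (1,4): δ = 6.34°  ✓
  (2,3): δ = 130.14°  ·
  (2,4): δ = 67.17°  ·
  (3,4): δ = 117.03°  ·
antipodal pairs: 1

count = 1; pairs: (1,4)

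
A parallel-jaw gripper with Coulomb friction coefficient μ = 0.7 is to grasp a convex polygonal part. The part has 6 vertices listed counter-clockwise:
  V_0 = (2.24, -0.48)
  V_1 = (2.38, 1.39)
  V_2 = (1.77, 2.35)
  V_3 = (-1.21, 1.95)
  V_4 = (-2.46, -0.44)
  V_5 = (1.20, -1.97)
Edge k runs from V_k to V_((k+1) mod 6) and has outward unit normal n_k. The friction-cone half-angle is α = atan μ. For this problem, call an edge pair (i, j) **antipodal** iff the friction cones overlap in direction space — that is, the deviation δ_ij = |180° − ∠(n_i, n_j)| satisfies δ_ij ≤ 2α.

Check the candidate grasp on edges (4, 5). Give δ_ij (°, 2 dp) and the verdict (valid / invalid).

δ = 102.23°, invalid

α = atan 0.7 = 34.99°;  2α = 69.98°
edge 4: e_4 = (+3.66, -1.53);  n_4 = (-0.3857, -0.9226)
edge 5: e_5 = (+1.04, +1.49);  n_5 = (+0.8200, -0.5724)
∠(n_4, n_5) = 77.77°
δ = |180° − 77.77°| = 102.23°
102.23° > 2α = 69.98°  →  invalid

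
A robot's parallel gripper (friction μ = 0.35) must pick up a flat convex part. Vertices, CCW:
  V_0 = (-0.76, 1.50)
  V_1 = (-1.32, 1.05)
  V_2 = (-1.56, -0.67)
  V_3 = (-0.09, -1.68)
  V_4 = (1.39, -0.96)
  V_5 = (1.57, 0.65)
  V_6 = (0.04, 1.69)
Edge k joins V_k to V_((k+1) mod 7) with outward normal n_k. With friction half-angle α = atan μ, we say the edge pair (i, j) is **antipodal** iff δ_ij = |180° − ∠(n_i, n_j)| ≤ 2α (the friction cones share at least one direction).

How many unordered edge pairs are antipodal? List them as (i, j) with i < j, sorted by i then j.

count = 4; pairs: (0,3), (1,4), (2,5), (3,6)

α = atan 0.35 = 19.29°;  2α = 38.58°
n_0 = (-0.6264, +0.7795)
n_1 = (-0.9904, +0.1382)
n_2 = (-0.5663, -0.8242)
n_3 = (+0.4375, -0.8992)
n_4 = (+0.9938, -0.1111)
n_5 = (+0.5622, +0.8270)
n_6 = (-0.2311, +0.9729)
  (0,1): δ = 136.73°  ·
  (0,2): δ = 73.28°  ·
  (0,3): δ = 12.84°  ✓
  (0,4): δ = 44.84°  ·
  (0,5): δ = 107.01°  ·
  (0,6): δ = 154.58°  ·
  (1,2): δ = 116.55°  ·
  (1,3): δ = 56.11°  ·
  (1,4): δ = 1.56°  ✓
  (1,5): δ = 63.74°  ·
  (1,6): δ = 111.30°  ·
  (2,3): δ = 119.57°  ·
  (2,4): δ = 61.89°  ·
  (2,5): δ = 0.29°  ✓
  (2,6): δ = 47.85°  ·
  (3,4): δ = 122.32°  ·
  (3,5): δ = 60.15°  ·
  (3,6): δ = 12.58°  ✓
  (4,5): δ = 117.83°  ·
  (4,6): δ = 70.26°  ·
  (5,6): δ = 132.43°  ·
antipodal pairs: 4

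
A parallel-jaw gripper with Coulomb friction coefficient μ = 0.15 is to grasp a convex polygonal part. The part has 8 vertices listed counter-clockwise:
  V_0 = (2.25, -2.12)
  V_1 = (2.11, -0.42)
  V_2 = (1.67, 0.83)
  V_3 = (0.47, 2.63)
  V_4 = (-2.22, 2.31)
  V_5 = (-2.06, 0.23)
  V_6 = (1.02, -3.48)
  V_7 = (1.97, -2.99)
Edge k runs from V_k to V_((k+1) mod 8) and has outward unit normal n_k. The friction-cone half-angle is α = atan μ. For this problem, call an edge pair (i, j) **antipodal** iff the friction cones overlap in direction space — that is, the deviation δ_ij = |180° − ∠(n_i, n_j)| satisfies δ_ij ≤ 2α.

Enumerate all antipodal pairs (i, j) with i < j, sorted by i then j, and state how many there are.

α = atan 0.15 = 8.53°;  2α = 17.06°
n_0 = (+0.9966, +0.0821)
n_1 = (+0.9433, +0.3320)
n_2 = (+0.8321, +0.5547)
n_3 = (-0.1181, +0.9930)
n_4 = (-0.9971, -0.0767)
n_5 = (-0.7694, -0.6388)
n_6 = (+0.4584, -0.8887)
n_7 = (+0.9519, -0.3064)
  (0,1): δ = 165.32°  ·
  (0,2): δ = 151.02°  ·
  (0,3): δ = 87.92°  ·
  (0,4): δ = 0.31°  ✓
  (0,5): δ = 34.99°  ·
  (0,6): δ = 112.58°  ·
  (0,7): δ = 157.45°  ·
  (1,2): δ = 165.70°  ·
  (1,3): δ = 102.61°  ·
  (1,4): δ = 14.99°  ✓
  (1,5): δ = 20.31°  ·
  (1,6): δ = 97.89°  ·
  (1,7): δ = 142.77°  ·
  (2,3): δ = 116.91°  ·
  (2,4): δ = 29.29°  ·
  (2,5): δ = 6.01°  ✓
  (2,6): δ = 83.59°  ·
  (2,7): δ = 128.47°  ·
  (3,4): δ = 92.39°  ·
  (3,5): δ = 57.08°  ·
  (3,6): δ = 20.50°  ·
  (3,7): δ = 65.38°  ·
  (4,5): δ = 144.70°  ·
  (4,6): δ = 67.11°  ·
  (4,7): δ = 22.24°  ·
  (5,6): δ = 102.41°  ·
  (5,7): δ = 57.54°  ·
  (6,7): δ = 135.12°  ·
antipodal pairs: 3

count = 3; pairs: (0,4), (1,4), (2,5)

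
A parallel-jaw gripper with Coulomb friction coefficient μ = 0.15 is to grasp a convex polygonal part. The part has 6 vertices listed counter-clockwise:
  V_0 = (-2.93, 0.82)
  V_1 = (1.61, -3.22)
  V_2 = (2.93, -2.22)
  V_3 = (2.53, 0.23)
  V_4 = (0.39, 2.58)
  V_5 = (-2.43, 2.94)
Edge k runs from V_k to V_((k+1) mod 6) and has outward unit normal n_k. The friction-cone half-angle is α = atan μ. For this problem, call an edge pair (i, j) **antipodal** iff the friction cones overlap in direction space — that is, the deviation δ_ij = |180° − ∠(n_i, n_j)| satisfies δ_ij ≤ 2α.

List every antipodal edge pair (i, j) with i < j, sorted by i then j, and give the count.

α = atan 0.15 = 8.53°;  2α = 17.06°
n_0 = (-0.6648, -0.7470)
n_1 = (+0.6039, -0.7971)
n_2 = (+0.9869, +0.1611)
n_3 = (+0.7394, +0.6733)
n_4 = (+0.1266, +0.9919)
n_5 = (-0.9733, +0.2296)
  (0,1): δ = 101.19°  ·
  (0,2): δ = 39.06°  ·
  (0,3): δ = 6.01°  ✓
  (0,4): δ = 34.39°  ·
  (0,5): δ = 118.39°  ·
  (1,2): δ = 117.87°  ·
  (1,3): δ = 84.82°  ·
  (1,4): δ = 44.42°  ·
  (1,5): δ = 39.58°  ·
  (2,3): δ = 146.95°  ·
  (2,4): δ = 106.55°  ·
  (2,5): δ = 22.54°  ·
  (3,4): δ = 139.60°  ·
  (3,5): δ = 55.59°  ·
  (4,5): δ = 96.00°  ·
antipodal pairs: 1

count = 1; pairs: (0,3)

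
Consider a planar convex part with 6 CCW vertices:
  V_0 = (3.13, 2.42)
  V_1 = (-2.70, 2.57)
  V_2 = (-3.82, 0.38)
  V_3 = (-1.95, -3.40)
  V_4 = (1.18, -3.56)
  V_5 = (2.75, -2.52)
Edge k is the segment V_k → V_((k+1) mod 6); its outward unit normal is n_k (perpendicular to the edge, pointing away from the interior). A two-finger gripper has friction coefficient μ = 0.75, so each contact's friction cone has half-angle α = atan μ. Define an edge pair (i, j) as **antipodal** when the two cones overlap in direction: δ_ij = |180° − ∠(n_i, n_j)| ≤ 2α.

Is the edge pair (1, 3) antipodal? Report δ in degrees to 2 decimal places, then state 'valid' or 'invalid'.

δ = 65.84°, valid

α = atan 0.75 = 36.87°;  2α = 73.74°
edge 1: e_1 = (-1.12, -2.19);  n_1 = (-0.8903, +0.4553)
edge 3: e_3 = (+3.13, -0.16);  n_3 = (-0.0511, -0.9987)
∠(n_1, n_3) = 114.16°
δ = |180° − 114.16°| = 65.84°
65.84° ≤ 2α = 73.74°  →  valid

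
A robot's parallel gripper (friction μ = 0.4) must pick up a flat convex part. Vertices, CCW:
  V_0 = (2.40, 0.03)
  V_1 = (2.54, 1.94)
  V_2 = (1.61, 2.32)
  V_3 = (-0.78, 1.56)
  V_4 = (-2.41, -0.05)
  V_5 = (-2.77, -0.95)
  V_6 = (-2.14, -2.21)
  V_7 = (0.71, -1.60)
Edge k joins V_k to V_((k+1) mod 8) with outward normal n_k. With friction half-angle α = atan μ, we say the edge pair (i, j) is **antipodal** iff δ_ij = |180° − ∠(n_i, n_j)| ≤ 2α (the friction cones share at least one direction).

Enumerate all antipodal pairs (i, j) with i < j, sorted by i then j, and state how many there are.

count = 10; pairs: (0,3), (0,4), (0,5), (1,5), (1,6), (2,6), (2,7), (3,6), (3,7), (4,7)

α = atan 0.4 = 21.80°;  2α = 43.60°
n_0 = (+0.9973, -0.0731)
n_1 = (+0.3782, +0.9257)
n_2 = (-0.3030, +0.9530)
n_3 = (-0.7027, +0.7115)
n_4 = (-0.9285, +0.3714)
n_5 = (-0.8944, -0.4472)
n_6 = (+0.2093, -0.9779)
n_7 = (+0.6942, -0.7198)
  (0,1): δ = 108.03°  ·
  (0,2): δ = 68.17°  ·
  (0,3): δ = 41.16°  ✓
  (0,4): δ = 17.61°  ✓
  (0,5): δ = 30.76°  ✓
  (0,6): δ = 106.27°  ·
  (0,7): δ = 138.16°  ·
  (1,2): δ = 140.13°  ·
  (1,3): δ = 113.13°  ·
  (1,4): δ = 89.58°  ·
  (1,5): δ = 41.21°  ✓
  (1,6): δ = 34.31°  ✓
  (1,7): δ = 66.19°  ·
  (2,3): δ = 152.99°  ·
  (2,4): δ = 129.44°  ·
  (2,5): δ = 81.08°  ·
  (2,6): δ = 5.56°  ✓
  (2,7): δ = 26.32°  ✓
  (3,4): δ = 156.45°  ·
  (3,5): δ = 108.08°  ·
  (3,6): δ = 32.57°  ✓
  (3,7): δ = 0.68°  ✓
  (4,5): δ = 131.63°  ·
  (4,6): δ = 56.12°  ·
  (4,7): δ = 24.23°  ✓
  (5,6): δ = 104.48°  ·
  (5,7): δ = 72.60°  ·
  (6,7): δ = 148.12°  ·
antipodal pairs: 10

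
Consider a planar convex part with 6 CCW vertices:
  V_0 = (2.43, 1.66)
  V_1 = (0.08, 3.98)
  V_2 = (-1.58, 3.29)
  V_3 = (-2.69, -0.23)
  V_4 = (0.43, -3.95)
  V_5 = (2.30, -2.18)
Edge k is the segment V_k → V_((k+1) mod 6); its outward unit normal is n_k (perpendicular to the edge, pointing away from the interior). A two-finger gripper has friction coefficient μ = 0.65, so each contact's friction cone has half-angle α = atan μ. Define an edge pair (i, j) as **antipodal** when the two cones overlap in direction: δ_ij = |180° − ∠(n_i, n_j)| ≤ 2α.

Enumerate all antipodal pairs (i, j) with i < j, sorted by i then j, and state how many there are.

count = 7; pairs: (0,2), (0,3), (1,4), (1,5), (2,4), (2,5), (3,5)

α = atan 0.65 = 33.02°;  2α = 66.05°
n_0 = (+0.7025, +0.7116)
n_1 = (-0.3838, +0.9234)
n_2 = (-0.9537, +0.3007)
n_3 = (-0.7662, -0.6426)
n_4 = (+0.6874, -0.7263)
n_5 = (+0.9994, -0.0338)
  (0,1): δ = 112.80°  ·
  (0,2): δ = 62.87°  ✓
  (0,3): δ = 5.38°  ✓
  (0,4): δ = 88.06°  ·
  (0,5): δ = 132.69°  ·
  (1,2): δ = 130.07°  ·
  (1,3): δ = 72.58°  ·
  (1,4): δ = 20.86°  ✓
  (1,5): δ = 65.49°  ✓
  (2,3): δ = 122.51°  ·
  (2,4): δ = 29.07°  ✓
  (2,5): δ = 15.56°  ✓
  (3,4): δ = 86.56°  ·
  (3,5): δ = 41.93°  ✓
  (4,5): δ = 135.37°  ·
antipodal pairs: 7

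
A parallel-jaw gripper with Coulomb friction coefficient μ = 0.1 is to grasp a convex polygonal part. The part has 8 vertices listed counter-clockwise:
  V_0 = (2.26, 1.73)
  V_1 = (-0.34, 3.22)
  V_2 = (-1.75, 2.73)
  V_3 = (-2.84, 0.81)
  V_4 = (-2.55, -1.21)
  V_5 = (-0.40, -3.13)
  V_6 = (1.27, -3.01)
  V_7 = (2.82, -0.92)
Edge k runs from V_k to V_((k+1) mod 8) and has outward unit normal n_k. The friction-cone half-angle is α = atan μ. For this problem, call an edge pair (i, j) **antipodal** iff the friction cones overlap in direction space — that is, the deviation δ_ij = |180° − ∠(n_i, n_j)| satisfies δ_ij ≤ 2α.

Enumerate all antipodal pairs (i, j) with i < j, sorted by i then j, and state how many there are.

α = atan 0.1 = 5.71°;  2α = 11.42°
n_0 = (+0.4972, +0.8676)
n_1 = (-0.3283, +0.9446)
n_2 = (-0.8696, +0.4937)
n_3 = (-0.9899, -0.1421)
n_4 = (-0.6661, -0.7459)
n_5 = (+0.0717, -0.9974)
n_6 = (+0.8032, -0.5957)
n_7 = (+0.9784, +0.2068)
  (0,1): δ = 131.02°  ·
  (0,2): δ = 89.77°  ·
  (0,3): δ = 52.01°  ·
  (0,4): δ = 11.95°  ·
  (0,5): δ = 33.93°  ·
  (0,6): δ = 83.25°  ·
  (0,7): δ = 131.75°  ·
  (1,2): δ = 138.75°  ·
  (1,3): δ = 100.99°  ·
  (1,4): δ = 60.93°  ·
  (1,5): δ = 15.05°  ·
  (1,6): δ = 34.28°  ·
  (1,7): δ = 82.77°  ·
  (2,3): δ = 142.25°  ·
  (2,4): δ = 102.18°  ·
  (2,5): δ = 56.31°  ·
  (2,6): δ = 6.98°  ✓
  (2,7): δ = 41.52°  ·
  (3,4): δ = 139.94°  ·
  (3,5): δ = 94.06°  ·
  (3,6): δ = 44.73°  ·
  (3,7): δ = 3.76°  ✓
  (4,5): δ = 134.12°  ·
  (4,6): δ = 84.80°  ·
  (4,7): δ = 36.30°  ·
  (5,6): δ = 130.67°  ·
  (5,7): δ = 82.18°  ·
  (6,7): δ = 131.51°  ·
antipodal pairs: 2

count = 2; pairs: (2,6), (3,7)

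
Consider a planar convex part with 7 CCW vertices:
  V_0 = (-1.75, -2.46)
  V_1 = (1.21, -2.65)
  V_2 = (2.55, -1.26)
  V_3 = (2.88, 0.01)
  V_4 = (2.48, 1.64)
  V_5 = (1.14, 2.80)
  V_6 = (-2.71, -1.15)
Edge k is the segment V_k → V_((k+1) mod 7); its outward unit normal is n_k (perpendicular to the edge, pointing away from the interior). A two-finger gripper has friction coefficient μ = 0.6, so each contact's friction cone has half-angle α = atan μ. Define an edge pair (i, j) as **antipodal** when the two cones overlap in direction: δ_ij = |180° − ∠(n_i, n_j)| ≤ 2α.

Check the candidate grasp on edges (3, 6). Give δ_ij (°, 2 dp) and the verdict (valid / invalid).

δ = 22.45°, valid

α = atan 0.6 = 30.96°;  2α = 61.93°
edge 3: e_3 = (-0.40, +1.63);  n_3 = (+0.9712, +0.2383)
edge 6: e_6 = (+0.96, -1.31);  n_6 = (-0.8066, -0.5911)
∠(n_3, n_6) = 157.55°
δ = |180° − 157.55°| = 22.45°
22.45° ≤ 2α = 61.93°  →  valid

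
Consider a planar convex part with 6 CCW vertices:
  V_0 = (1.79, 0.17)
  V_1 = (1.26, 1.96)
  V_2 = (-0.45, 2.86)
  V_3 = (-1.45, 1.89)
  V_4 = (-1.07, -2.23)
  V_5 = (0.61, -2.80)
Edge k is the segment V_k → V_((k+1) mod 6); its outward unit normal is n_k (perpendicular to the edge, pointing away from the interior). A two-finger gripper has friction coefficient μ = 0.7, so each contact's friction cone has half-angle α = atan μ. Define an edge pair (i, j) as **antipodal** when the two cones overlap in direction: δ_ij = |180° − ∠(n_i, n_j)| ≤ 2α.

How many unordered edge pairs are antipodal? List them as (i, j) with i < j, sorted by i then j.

α = atan 0.7 = 34.99°;  2α = 69.98°
n_0 = (+0.9589, +0.2839)
n_1 = (+0.4657, +0.8849)
n_2 = (-0.6963, +0.7178)
n_3 = (-0.9958, -0.0918)
n_4 = (-0.3213, -0.9470)
n_5 = (+0.9293, -0.3692)
  (0,1): δ = 134.25°  ·
  (0,2): δ = 62.37°  ✓
  (0,3): δ = 11.22°  ✓
  (0,4): δ = 54.77°  ✓
  (0,5): δ = 141.84°  ·
  (1,2): δ = 108.11°  ·
  (1,3): δ = 56.97°  ✓
  (1,4): δ = 9.02°  ✓
  (1,5): δ = 96.09°  ·
  (2,3): δ = 128.86°  ·
  (2,4): δ = 62.87°  ✓
  (2,5): δ = 24.20°  ✓
  (3,4): δ = 114.01°  ·
  (3,5): δ = 26.94°  ✓
  (4,5): δ = 92.93°  ·
antipodal pairs: 8

count = 8; pairs: (0,2), (0,3), (0,4), (1,3), (1,4), (2,4), (2,5), (3,5)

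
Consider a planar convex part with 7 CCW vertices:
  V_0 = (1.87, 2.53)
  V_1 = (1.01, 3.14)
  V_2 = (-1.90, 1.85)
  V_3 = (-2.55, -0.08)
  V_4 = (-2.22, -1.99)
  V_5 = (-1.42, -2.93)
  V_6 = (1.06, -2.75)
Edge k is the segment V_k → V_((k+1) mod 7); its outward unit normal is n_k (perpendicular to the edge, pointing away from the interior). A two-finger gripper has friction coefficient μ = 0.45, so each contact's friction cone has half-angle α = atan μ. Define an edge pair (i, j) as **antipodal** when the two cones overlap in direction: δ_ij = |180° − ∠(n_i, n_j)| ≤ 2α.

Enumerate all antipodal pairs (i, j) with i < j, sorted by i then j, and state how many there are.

count = 6; pairs: (0,3), (0,4), (0,5), (1,5), (2,6), (3,6)

α = atan 0.45 = 24.23°;  2α = 48.46°
n_0 = (+0.5785, +0.8157)
n_1 = (-0.4053, +0.9142)
n_2 = (-0.9477, +0.3192)
n_3 = (-0.9854, -0.1703)
n_4 = (-0.7615, -0.6481)
n_5 = (+0.0724, -0.9974)
n_6 = (+0.9884, -0.1516)
  (0,1): δ = 120.74°  ·
  (0,2): δ = 73.26°  ·
  (0,3): δ = 44.85°  ✓
  (0,4): δ = 14.25°  ✓
  (0,5): δ = 39.50°  ✓
  (0,6): δ = 116.63°  ·
  (1,2): δ = 132.52°  ·
  (1,3): δ = 104.11°  ·
  (1,4): δ = 73.51°  ·
  (1,5): δ = 19.76°  ✓
  (1,6): δ = 57.37°  ·
  (2,3): δ = 151.58°  ·
  (2,4): δ = 120.99°  ·
  (2,5): δ = 67.24°  ·
  (2,6): δ = 9.89°  ✓
  (3,4): δ = 149.40°  ·
  (3,5): δ = 95.65°  ·
  (3,6): δ = 18.52°  ✓
  (4,5): δ = 126.25°  ·
  (4,6): δ = 49.12°  ·
  (5,6): δ = 102.87°  ·
antipodal pairs: 6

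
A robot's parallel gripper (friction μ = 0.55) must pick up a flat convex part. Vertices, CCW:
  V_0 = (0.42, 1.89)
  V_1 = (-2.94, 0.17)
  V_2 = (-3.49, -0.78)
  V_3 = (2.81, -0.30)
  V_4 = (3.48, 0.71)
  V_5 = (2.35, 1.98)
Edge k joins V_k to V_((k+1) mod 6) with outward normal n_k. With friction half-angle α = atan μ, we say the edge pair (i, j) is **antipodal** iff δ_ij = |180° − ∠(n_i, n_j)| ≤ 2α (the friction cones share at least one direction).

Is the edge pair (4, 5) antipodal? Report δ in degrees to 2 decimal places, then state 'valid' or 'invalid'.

δ = 128.99°, invalid

α = atan 0.55 = 28.81°;  2α = 57.62°
edge 4: e_4 = (-1.13, +1.27);  n_4 = (+0.7471, +0.6647)
edge 5: e_5 = (-1.93, -0.09);  n_5 = (-0.0466, +0.9989)
∠(n_4, n_5) = 51.01°
δ = |180° − 51.01°| = 128.99°
128.99° > 2α = 57.62°  →  invalid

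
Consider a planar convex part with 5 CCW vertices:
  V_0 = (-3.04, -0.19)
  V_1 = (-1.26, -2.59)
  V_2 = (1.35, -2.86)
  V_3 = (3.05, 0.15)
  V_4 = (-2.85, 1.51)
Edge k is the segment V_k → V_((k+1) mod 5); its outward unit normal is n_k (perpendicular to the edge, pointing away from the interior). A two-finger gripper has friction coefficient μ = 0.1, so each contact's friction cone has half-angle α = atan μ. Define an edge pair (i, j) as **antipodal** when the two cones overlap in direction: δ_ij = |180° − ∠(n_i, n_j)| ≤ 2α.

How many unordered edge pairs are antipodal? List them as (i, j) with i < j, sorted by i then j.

count = 1; pairs: (1,3)

α = atan 0.1 = 5.71°;  2α = 11.42°
n_0 = (-0.8032, -0.5957)
n_1 = (-0.1029, -0.9947)
n_2 = (+0.8707, -0.4918)
n_3 = (+0.2246, +0.9744)
n_4 = (-0.9938, +0.1111)
  (0,1): δ = 132.47°  ·
  (0,2): δ = 66.02°  ·
  (0,3): δ = 40.46°  ·
  (0,4): δ = 137.06°  ·
  (1,2): δ = 113.55°  ·
  (1,3): δ = 7.07°  ✓
  (1,4): δ = 89.53°  ·
  (2,3): δ = 73.52°  ·
  (2,4): δ = 23.08°  ·
  (3,4): δ = 83.40°  ·
antipodal pairs: 1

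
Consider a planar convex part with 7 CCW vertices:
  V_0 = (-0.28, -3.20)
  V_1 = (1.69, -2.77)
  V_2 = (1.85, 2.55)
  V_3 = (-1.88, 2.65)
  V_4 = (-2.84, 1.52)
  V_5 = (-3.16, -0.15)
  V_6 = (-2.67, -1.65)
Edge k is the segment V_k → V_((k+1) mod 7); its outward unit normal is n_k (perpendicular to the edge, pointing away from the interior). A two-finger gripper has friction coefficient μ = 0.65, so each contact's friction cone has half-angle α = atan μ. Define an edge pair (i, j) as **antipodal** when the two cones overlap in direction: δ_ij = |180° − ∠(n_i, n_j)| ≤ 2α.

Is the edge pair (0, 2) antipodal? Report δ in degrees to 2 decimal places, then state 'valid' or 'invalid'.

α = atan 0.65 = 33.02°;  2α = 66.05°
edge 0: e_0 = (+1.97, +0.43);  n_0 = (+0.2133, -0.9770)
edge 2: e_2 = (-3.73, +0.10);  n_2 = (+0.0268, +0.9996)
∠(n_0, n_2) = 166.15°
δ = |180° − 166.15°| = 13.85°
13.85° ≤ 2α = 66.05°  →  valid

δ = 13.85°, valid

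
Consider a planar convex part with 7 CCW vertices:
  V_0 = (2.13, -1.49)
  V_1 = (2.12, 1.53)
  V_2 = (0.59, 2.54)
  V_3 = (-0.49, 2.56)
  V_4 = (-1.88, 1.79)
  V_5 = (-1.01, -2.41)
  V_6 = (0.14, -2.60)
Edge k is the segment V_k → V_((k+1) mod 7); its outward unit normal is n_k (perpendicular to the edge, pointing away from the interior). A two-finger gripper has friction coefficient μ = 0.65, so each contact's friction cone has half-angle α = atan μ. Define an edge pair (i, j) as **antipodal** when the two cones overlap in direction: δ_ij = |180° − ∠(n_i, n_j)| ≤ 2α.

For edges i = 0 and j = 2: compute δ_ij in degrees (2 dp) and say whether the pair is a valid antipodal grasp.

α = atan 0.65 = 33.02°;  2α = 66.05°
edge 0: e_0 = (-0.01, +3.02);  n_0 = (+1.0000, +0.0033)
edge 2: e_2 = (-1.08, +0.02);  n_2 = (+0.0185, +0.9998)
∠(n_0, n_2) = 88.75°
δ = |180° − 88.75°| = 91.25°
91.25° > 2α = 66.05°  →  invalid

δ = 91.25°, invalid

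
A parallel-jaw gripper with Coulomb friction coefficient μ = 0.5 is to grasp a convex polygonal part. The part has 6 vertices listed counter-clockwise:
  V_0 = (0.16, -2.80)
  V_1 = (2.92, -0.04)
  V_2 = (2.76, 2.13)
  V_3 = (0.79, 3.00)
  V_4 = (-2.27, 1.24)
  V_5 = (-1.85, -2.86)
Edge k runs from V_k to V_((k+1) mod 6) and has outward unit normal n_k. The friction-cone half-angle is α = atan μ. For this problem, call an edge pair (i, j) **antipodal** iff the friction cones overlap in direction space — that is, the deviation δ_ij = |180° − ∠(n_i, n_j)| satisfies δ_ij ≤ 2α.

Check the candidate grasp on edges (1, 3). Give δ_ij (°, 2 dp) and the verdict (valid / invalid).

α = atan 0.5 = 26.57°;  2α = 53.13°
edge 1: e_1 = (-0.16, +2.17);  n_1 = (+0.9973, +0.0735)
edge 3: e_3 = (-3.06, -1.76);  n_3 = (-0.4986, +0.8668)
∠(n_1, n_3) = 115.69°
δ = |180° − 115.69°| = 64.31°
64.31° > 2α = 53.13°  →  invalid

δ = 64.31°, invalid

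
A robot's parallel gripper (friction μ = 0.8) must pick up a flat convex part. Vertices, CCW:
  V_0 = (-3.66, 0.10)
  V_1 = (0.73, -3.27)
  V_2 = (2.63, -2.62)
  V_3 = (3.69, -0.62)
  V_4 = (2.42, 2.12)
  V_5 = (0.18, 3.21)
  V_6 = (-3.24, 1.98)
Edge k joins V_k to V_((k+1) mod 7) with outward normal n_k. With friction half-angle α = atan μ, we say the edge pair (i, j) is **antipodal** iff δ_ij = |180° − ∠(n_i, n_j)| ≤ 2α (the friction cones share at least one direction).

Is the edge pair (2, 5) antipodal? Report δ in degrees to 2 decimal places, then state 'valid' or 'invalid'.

α = atan 0.8 = 38.66°;  2α = 77.32°
edge 2: e_2 = (+1.06, +2.00);  n_2 = (+0.8836, -0.4683)
edge 5: e_5 = (-3.42, -1.23);  n_5 = (-0.3384, +0.9410)
∠(n_2, n_5) = 137.70°
δ = |180° − 137.70°| = 42.30°
42.30° ≤ 2α = 77.32°  →  valid

δ = 42.30°, valid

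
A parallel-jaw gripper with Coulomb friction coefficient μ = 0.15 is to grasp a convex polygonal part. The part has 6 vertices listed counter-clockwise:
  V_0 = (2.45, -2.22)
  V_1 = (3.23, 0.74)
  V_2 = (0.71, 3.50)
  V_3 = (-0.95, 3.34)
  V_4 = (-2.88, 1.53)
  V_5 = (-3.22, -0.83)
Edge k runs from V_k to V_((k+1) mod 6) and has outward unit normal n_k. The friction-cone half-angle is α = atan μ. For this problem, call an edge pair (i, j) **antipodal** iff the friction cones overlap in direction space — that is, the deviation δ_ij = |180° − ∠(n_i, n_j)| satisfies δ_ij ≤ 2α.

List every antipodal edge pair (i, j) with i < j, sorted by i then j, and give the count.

count = 1; pairs: (0,4)

α = atan 0.15 = 8.53°;  2α = 17.06°
n_0 = (+0.9670, -0.2548)
n_1 = (+0.7385, +0.6743)
n_2 = (-0.0959, +0.9954)
n_3 = (-0.6841, +0.7294)
n_4 = (-0.9898, +0.1426)
n_5 = (-0.2381, -0.9712)
  (0,1): δ = 122.84°  ·
  (0,2): δ = 69.73°  ·
  (0,3): δ = 32.08°  ·
  (0,4): δ = 6.56°  ✓
  (0,5): δ = 90.99°  ·
  (1,2): δ = 126.89°  ·
  (1,3): δ = 89.24°  ·
  (1,4): δ = 50.60°  ·
  (1,5): δ = 33.83°  ·
  (2,3): δ = 142.34°  ·
  (2,4): δ = 103.70°  ·
  (2,5): δ = 19.28°  ·
  (3,4): δ = 141.36°  ·
  (3,5): δ = 56.94°  ·
  (4,5): δ = 95.58°  ·
antipodal pairs: 1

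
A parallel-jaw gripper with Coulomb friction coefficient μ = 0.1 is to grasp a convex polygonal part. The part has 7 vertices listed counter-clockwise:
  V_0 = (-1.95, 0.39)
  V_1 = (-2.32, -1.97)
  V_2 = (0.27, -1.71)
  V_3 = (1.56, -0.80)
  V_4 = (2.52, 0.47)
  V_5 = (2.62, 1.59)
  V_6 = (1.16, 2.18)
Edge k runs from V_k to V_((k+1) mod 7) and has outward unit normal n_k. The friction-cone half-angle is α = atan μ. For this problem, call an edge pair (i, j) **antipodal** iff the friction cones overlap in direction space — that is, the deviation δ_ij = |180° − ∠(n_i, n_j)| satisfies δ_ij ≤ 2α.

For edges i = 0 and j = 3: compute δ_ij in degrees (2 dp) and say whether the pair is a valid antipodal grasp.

δ = 28.18°, invalid

α = atan 0.1 = 5.71°;  2α = 11.42°
edge 0: e_0 = (-0.37, -2.36);  n_0 = (-0.9879, +0.1549)
edge 3: e_3 = (+0.96, +1.27);  n_3 = (+0.7977, -0.6030)
∠(n_0, n_3) = 151.82°
δ = |180° − 151.82°| = 28.18°
28.18° > 2α = 11.42°  →  invalid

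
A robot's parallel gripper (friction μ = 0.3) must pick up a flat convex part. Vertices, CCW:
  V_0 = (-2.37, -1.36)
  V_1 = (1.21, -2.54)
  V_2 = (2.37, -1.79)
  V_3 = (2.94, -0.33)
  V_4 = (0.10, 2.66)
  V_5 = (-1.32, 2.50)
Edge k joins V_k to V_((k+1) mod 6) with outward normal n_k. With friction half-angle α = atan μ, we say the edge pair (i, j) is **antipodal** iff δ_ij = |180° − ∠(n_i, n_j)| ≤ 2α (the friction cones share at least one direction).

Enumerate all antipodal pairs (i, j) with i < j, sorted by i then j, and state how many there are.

α = atan 0.3 = 16.70°;  2α = 33.40°
n_0 = (-0.3130, -0.9497)
n_1 = (+0.5430, -0.8398)
n_2 = (+0.9315, -0.3637)
n_3 = (+0.7251, +0.6887)
n_4 = (-0.1120, +0.9937)
n_5 = (-0.9649, +0.2625)
  (0,1): δ = 128.87°  ·
  (0,2): δ = 93.08°  ·
  (0,3): δ = 28.23°  ✓
  (0,4): δ = 24.67°  ✓
  (0,5): δ = 93.03°  ·
  (1,2): δ = 144.21°  ·
  (1,3): δ = 79.36°  ·
  (1,4): δ = 26.46°  ✓
  (1,5): δ = 41.90°  ·
  (2,3): δ = 115.15°  ·
  (2,4): δ = 62.25°  ·
  (2,5): δ = 6.11°  ✓
  (3,4): δ = 127.10°  ·
  (3,5): δ = 58.74°  ·
  (4,5): δ = 111.65°  ·
antipodal pairs: 4

count = 4; pairs: (0,3), (0,4), (1,4), (2,5)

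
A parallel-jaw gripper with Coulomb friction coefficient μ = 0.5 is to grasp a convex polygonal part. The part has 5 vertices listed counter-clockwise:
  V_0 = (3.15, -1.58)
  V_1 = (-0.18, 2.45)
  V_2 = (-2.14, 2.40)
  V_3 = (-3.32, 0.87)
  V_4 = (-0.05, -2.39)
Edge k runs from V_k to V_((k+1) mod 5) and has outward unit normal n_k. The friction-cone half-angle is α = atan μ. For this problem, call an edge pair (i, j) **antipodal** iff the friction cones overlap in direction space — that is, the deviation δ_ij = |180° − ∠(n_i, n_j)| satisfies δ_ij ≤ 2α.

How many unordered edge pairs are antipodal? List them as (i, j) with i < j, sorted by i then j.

count = 4; pairs: (0,3), (1,3), (1,4), (2,4)

α = atan 0.5 = 26.57°;  2α = 53.13°
n_0 = (+0.7709, +0.6370)
n_1 = (-0.0255, +0.9997)
n_2 = (-0.7919, +0.6107)
n_3 = (-0.7060, -0.7082)
n_4 = (+0.2454, -0.9694)
  (0,1): δ = 128.11°  ·
  (0,2): δ = 77.21°  ·
  (0,3): δ = 5.52°  ✓
  (0,4): δ = 64.64°  ·
  (1,2): δ = 129.10°  ·
  (1,3): δ = 46.37°  ✓
  (1,4): δ = 12.74°  ✓
  (2,3): δ = 97.27°  ·
  (2,4): δ = 38.15°  ✓
  (3,4): δ = 120.88°  ·
antipodal pairs: 4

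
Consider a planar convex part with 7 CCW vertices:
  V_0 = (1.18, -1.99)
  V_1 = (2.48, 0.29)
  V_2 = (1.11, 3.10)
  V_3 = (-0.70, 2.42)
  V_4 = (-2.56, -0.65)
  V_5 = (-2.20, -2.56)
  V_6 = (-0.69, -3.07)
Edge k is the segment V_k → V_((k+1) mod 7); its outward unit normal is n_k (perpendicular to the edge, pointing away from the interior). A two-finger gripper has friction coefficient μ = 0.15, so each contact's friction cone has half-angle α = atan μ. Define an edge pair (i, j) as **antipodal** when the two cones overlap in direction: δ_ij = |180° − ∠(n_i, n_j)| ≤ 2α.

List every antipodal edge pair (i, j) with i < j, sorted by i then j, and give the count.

α = atan 0.15 = 8.53°;  2α = 17.06°
n_0 = (+0.8687, -0.4953)
n_1 = (+0.8989, +0.4382)
n_2 = (-0.3517, +0.9361)
n_3 = (-0.8553, +0.5182)
n_4 = (-0.9827, -0.1852)
n_5 = (-0.3200, -0.9474)
n_6 = (+0.5001, -0.8660)
  (0,1): δ = 124.32°  ·
  (0,2): δ = 39.72°  ·
  (0,3): δ = 1.52°  ✓
  (0,4): δ = 40.36°  ·
  (0,5): δ = 101.03°  ·
  (0,6): δ = 149.70°  ·
  (1,2): δ = 95.40°  ·
  (1,3): δ = 57.20°  ·
  (1,4): δ = 15.32°  ✓
  (1,5): δ = 45.35°  ·
  (1,6): δ = 94.02°  ·
  (2,3): δ = 141.80°  ·
  (2,4): δ = 99.92°  ·
  (2,5): δ = 39.25°  ·
  (2,6): δ = 9.42°  ✓
  (3,4): δ = 138.12°  ·
  (3,5): δ = 77.45°  ·
  (3,6): δ = 28.78°  ·
  (4,5): δ = 119.34°  ·
  (4,6): δ = 70.67°  ·
  (5,6): δ = 131.33°  ·
antipodal pairs: 3

count = 3; pairs: (0,3), (1,4), (2,6)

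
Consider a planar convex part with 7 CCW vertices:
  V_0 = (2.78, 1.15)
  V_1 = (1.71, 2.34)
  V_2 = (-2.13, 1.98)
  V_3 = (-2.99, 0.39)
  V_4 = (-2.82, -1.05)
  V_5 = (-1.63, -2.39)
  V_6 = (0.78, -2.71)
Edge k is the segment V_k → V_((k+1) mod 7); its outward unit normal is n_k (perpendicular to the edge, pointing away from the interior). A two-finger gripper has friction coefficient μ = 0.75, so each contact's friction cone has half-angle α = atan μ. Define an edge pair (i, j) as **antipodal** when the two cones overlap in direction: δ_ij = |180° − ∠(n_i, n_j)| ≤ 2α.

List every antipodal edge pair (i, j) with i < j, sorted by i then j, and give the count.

count = 11; pairs: (0,2), (0,3), (0,4), (0,5), (1,4), (1,5), (1,6), (2,5), (2,6), (3,6), (4,6)

α = atan 0.75 = 36.87°;  2α = 73.74°
n_0 = (+0.7436, +0.6686)
n_1 = (-0.0933, +0.9956)
n_2 = (-0.8796, +0.4757)
n_3 = (-0.9931, -0.1172)
n_4 = (-0.7477, -0.6640)
n_5 = (-0.1316, -0.9913)
n_6 = (+0.8879, -0.4600)
  (0,1): δ = 126.60°  ·
  (0,2): δ = 70.37°  ✓
  (0,3): δ = 35.23°  ✓
  (0,4): δ = 0.35°  ✓
  (0,5): δ = 40.48°  ✓
  (0,6): δ = 110.65°  ·
  (1,2): δ = 123.76°  ·
  (1,3): δ = 88.62°  ·
  (1,4): δ = 53.75°  ✓
  (1,5): δ = 12.92°  ✓
  (1,6): δ = 57.25°  ✓
  (2,3): δ = 144.86°  ·
  (2,4): δ = 109.98°  ·
  (2,5): δ = 69.16°  ✓
  (2,6): δ = 1.02°  ✓
  (3,4): δ = 145.13°  ·
  (3,5): δ = 104.30°  ·
  (3,6): δ = 34.12°  ✓
  (4,5): δ = 139.17°  ·
  (4,6): δ = 69.00°  ✓
  (5,6): δ = 109.83°  ·
antipodal pairs: 11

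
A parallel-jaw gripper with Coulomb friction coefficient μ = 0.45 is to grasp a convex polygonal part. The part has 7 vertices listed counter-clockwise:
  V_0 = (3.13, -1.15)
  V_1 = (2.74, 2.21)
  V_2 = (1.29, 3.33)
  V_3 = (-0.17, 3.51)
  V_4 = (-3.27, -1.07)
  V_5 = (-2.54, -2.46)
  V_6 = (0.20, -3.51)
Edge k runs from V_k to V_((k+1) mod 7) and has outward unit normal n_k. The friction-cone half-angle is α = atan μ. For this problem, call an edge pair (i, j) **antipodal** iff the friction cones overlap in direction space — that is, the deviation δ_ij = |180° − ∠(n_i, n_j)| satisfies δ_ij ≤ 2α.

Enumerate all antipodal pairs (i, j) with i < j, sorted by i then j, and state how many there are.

count = 7; pairs: (0,3), (0,4), (1,4), (1,5), (2,5), (2,6), (3,6)

α = atan 0.45 = 24.23°;  2α = 48.46°
n_0 = (+0.9933, +0.1153)
n_1 = (+0.6113, +0.7914)
n_2 = (+0.1224, +0.9925)
n_3 = (-0.8281, +0.5605)
n_4 = (-0.8853, -0.4650)
n_5 = (-0.3578, -0.9338)
n_6 = (+0.6273, -0.7788)
  (0,1): δ = 134.30°  ·
  (0,2): δ = 103.65°  ·
  (0,3): δ = 40.71°  ✓
  (0,4): δ = 21.09°  ✓
  (0,5): δ = 62.41°  ·
  (0,6): δ = 122.23°  ·
  (1,2): δ = 149.35°  ·
  (1,3): δ = 86.41°  ·
  (1,4): δ = 24.61°  ✓
  (1,5): δ = 16.72°  ✓
  (1,6): δ = 76.53°  ·
  (2,3): δ = 117.06°  ·
  (2,4): δ = 55.26°  ·
  (2,5): δ = 13.94°  ✓
  (2,6): δ = 45.88°  ✓
  (3,4): δ = 118.20°  ·
  (3,5): δ = 76.88°  ·
  (3,6): δ = 17.06°  ✓
  (4,5): δ = 138.67°  ·
  (4,6): δ = 78.86°  ·
  (5,6): δ = 120.18°  ·
antipodal pairs: 7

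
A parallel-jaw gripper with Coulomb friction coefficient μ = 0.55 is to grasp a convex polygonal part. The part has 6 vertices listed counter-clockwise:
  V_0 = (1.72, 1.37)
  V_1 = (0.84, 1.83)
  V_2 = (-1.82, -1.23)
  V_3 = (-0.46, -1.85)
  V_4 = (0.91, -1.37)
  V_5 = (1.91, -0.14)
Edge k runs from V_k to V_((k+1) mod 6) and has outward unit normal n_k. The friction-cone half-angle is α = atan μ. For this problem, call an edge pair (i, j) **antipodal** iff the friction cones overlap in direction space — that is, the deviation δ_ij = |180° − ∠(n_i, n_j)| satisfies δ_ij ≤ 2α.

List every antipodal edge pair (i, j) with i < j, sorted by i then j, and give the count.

α = atan 0.55 = 28.81°;  2α = 57.62°
n_0 = (+0.4633, +0.8862)
n_1 = (-0.7547, +0.6561)
n_2 = (-0.4148, -0.9099)
n_3 = (+0.3307, -0.9438)
n_4 = (+0.7759, -0.6308)
n_5 = (+0.9922, +0.1248)
  (0,1): δ = 103.40°  ·
  (0,2): δ = 3.09°  ✓
  (0,3): δ = 46.91°  ✓
  (0,4): δ = 78.49°  ·
  (0,5): δ = 124.77°  ·
  (1,2): δ = 73.51°  ·
  (1,3): δ = 29.69°  ✓
  (1,4): δ = 1.89°  ✓
  (1,5): δ = 48.17°  ✓
  (2,3): δ = 136.18°  ·
  (2,4): δ = 104.60°  ·
  (2,5): δ = 58.32°  ·
  (3,4): δ = 148.42°  ·
  (3,5): δ = 102.14°  ·
  (4,5): δ = 133.72°  ·
antipodal pairs: 5

count = 5; pairs: (0,2), (0,3), (1,3), (1,4), (1,5)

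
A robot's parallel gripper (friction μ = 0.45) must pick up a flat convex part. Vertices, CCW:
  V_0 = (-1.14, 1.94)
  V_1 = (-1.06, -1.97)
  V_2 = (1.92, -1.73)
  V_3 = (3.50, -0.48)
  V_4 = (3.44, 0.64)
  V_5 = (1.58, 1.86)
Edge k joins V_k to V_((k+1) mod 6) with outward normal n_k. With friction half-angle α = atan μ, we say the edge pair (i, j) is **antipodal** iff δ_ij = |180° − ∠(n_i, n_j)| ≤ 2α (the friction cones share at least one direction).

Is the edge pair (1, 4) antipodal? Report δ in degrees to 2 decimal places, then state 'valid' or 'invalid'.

δ = 37.87°, valid

α = atan 0.45 = 24.23°;  2α = 48.46°
edge 1: e_1 = (+2.98, +0.24);  n_1 = (+0.0803, -0.9968)
edge 4: e_4 = (-1.86, +1.22);  n_4 = (+0.5485, +0.8362)
∠(n_1, n_4) = 142.13°
δ = |180° − 142.13°| = 37.87°
37.87° ≤ 2α = 48.46°  →  valid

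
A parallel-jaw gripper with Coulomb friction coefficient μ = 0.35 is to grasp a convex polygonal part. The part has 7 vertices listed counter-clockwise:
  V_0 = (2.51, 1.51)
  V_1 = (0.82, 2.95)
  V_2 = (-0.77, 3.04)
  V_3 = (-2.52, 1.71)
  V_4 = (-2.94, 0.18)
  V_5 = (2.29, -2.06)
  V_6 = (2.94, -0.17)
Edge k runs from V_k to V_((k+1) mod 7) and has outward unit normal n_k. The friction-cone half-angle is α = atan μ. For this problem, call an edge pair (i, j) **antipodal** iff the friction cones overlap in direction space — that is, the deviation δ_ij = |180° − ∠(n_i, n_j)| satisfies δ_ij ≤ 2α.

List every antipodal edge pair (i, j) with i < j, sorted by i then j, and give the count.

α = atan 0.35 = 19.29°;  2α = 38.58°
n_0 = (+0.6486, +0.7612)
n_1 = (+0.0565, +0.9984)
n_2 = (-0.6051, +0.7962)
n_3 = (-0.9643, +0.2647)
n_4 = (-0.3937, -0.9192)
n_5 = (+0.9456, -0.3252)
n_6 = (+0.9688, +0.2480)
  (0,1): δ = 142.81°  ·
  (0,2): δ = 102.33°  ·
  (0,3): δ = 64.92°  ·
  (0,4): δ = 17.25°  ✓
  (0,5): δ = 111.45°  ·
  (0,6): δ = 144.79°  ·
  (1,2): δ = 139.53°  ·
  (1,3): δ = 102.11°  ·
  (1,4): δ = 19.95°  ✓
  (1,5): δ = 74.26°  ·
  (1,6): δ = 107.60°  ·
  (2,3): δ = 142.58°  ·
  (2,4): δ = 60.42°  ·
  (2,5): δ = 33.79°  ✓
  (2,6): δ = 67.12°  ·
  (3,4): δ = 97.84°  ·
  (3,5): δ = 3.63°  ✓
  (3,6): δ = 29.71°  ✓
  (4,5): δ = 85.79°  ·
  (4,6): δ = 52.46°  ·
  (5,6): δ = 146.66°  ·
antipodal pairs: 5

count = 5; pairs: (0,4), (1,4), (2,5), (3,5), (3,6)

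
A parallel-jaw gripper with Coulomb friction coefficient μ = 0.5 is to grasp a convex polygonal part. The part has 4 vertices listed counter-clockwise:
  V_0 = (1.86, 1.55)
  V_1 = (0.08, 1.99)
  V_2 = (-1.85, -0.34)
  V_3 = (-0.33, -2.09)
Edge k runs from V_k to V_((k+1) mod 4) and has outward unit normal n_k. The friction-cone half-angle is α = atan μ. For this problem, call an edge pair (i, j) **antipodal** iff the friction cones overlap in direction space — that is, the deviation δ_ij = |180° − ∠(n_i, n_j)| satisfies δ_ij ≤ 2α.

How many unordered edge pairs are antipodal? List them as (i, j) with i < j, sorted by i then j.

count = 2; pairs: (0,2), (1,3)

α = atan 0.5 = 26.57°;  2α = 53.13°
n_0 = (+0.2400, +0.9708)
n_1 = (-0.7701, +0.6379)
n_2 = (-0.7550, -0.6558)
n_3 = (+0.8569, -0.5155)
  (0,1): δ = 115.75°  ·
  (0,2): δ = 35.14°  ✓
  (0,3): δ = 72.85°  ·
  (1,2): δ = 99.39°  ·
  (1,3): δ = 8.60°  ✓
  (2,3): δ = 72.01°  ·
antipodal pairs: 2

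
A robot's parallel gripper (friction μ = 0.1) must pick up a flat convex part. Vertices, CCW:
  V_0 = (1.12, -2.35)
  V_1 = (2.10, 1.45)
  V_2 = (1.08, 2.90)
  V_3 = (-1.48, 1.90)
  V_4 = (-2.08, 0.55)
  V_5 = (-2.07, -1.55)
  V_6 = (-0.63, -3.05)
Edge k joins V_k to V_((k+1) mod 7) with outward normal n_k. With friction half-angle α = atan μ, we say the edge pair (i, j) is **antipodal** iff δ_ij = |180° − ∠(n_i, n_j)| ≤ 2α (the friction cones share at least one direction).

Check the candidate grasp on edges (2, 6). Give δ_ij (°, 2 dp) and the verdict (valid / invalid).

δ = 0.46°, valid

α = atan 0.1 = 5.71°;  2α = 11.42°
edge 2: e_2 = (-2.56, -1.00);  n_2 = (-0.3639, +0.9315)
edge 6: e_6 = (+1.75, +0.70);  n_6 = (+0.3714, -0.9285)
∠(n_2, n_6) = 179.54°
δ = |180° − 179.54°| = 0.46°
0.46° ≤ 2α = 11.42°  →  valid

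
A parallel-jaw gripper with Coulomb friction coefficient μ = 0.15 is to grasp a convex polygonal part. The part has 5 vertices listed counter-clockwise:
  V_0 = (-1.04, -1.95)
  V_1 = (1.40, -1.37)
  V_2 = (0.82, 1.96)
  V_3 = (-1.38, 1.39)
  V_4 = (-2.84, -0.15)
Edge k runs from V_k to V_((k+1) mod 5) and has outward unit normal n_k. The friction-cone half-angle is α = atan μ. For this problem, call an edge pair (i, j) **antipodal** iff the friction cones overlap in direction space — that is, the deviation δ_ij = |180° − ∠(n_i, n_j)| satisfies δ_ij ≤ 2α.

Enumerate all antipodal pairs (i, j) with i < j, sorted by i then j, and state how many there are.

count = 1; pairs: (0,2)

α = atan 0.15 = 8.53°;  2α = 17.06°
n_0 = (+0.2313, -0.9729)
n_1 = (+0.9852, +0.1716)
n_2 = (-0.2508, +0.9680)
n_3 = (-0.7257, +0.6880)
n_4 = (-0.7071, -0.7071)
  (0,1): δ = 93.49°  ·
  (0,2): δ = 1.15°  ✓
  (0,3): δ = 33.16°  ·
  (0,4): δ = 121.63°  ·
  (1,2): δ = 85.35°  ·
  (1,3): δ = 53.35°  ·
  (1,4): δ = 35.12°  ·
  (2,3): δ = 148.00°  ·
  (2,4): δ = 59.53°  ·
  (3,4): δ = 91.53°  ·
antipodal pairs: 1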